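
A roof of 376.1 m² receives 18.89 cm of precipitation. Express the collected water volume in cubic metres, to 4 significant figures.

Depth: 18.89 cm × 10 = 188.9 mm.
1 mm over 1 m² is 1 L, so volume = 188.9 × 376.1 = 71045.29 L = 71.05 m³.

71.05 cubic metres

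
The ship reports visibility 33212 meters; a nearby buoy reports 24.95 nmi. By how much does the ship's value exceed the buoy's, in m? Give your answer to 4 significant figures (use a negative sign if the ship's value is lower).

the buoy: 24.95 nmi = 46207.40 m.
Difference: 33212.00 − 46207.40 = -13000 m.

-13000 m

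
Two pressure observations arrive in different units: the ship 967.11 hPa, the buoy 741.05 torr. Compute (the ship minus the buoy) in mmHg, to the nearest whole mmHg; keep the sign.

the ship: 967.11 hPa = 725.39 mmHg.
Difference: 725.39 − 741.05 = -16 mmHg.

-16 mmHg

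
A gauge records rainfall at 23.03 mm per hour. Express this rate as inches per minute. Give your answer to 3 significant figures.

0.0151 in/minute

23.03 mm/hour × 0.0393701 in/mm × 0.0166667 hour/minute = 0.0151 in/minute.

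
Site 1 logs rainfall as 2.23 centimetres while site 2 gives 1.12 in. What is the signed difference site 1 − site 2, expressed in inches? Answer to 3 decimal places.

site 1: 2.23 cm = 0.87795 in.
Difference: 0.87795 − 1.12000 = -0.242 in.

-0.242 in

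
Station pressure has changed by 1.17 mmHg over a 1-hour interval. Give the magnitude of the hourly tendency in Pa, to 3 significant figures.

1.17 mmHg / 1 h × 133.322 Pa/mmHg = 156 Pa/h.

156 Pa per hour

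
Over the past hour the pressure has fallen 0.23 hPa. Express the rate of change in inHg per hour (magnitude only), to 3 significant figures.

0.00679 inHg per hour

0.23 hPa / 1 h × 0.02953 inHg/hPa = 0.00679 inHg/h.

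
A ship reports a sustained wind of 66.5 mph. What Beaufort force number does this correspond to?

66.5 mph = 29.7 m/s, which is Beaufort 11 (violent storm, 28.5–32.6 m/s).

Beaufort force 11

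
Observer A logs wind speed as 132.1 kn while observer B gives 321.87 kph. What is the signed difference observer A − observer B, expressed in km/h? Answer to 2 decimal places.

observer A: 132.1 kt = 244.6492 km/h.
Difference: 244.6492 − 321.8700 = -77.22 km/h.

-77.22 km/h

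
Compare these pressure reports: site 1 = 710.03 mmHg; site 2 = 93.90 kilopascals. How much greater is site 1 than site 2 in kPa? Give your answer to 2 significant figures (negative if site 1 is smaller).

site 1: 710.03 mmHg = 94.6629 kPa.
Difference: 94.6629 − 93.9000 = 0.76 kPa.

0.76 kPa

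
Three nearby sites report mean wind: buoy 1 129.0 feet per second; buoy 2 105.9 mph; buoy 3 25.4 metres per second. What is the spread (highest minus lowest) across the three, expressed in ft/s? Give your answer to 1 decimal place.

72.0 ft/s

buoy 2: 105.9 mph = 155.320 ft/s.
buoy 3: 25.4 m/s = 83.333 ft/s.
Spread: 155.320 − 83.333 = 72.0 ft/s.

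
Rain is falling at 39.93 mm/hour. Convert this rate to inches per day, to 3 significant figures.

39.93 mm/hour × 0.0393701 in/mm × 24 hour/day = 37.7 in/day.

37.7 in/day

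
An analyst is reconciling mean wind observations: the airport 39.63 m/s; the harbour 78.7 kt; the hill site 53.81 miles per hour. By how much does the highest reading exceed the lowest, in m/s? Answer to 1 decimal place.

16.4 m/s

the harbour: 78.7 kt = 40.487 m/s.
the hill site: 53.81 mph = 24.055 m/s.
Spread: 40.487 − 24.055 = 16.4 m/s.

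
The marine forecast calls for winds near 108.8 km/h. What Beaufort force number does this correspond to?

Beaufort force 11

108.8 km/h = 30.2 m/s, which is Beaufort 11 (violent storm, 28.5–32.6 m/s).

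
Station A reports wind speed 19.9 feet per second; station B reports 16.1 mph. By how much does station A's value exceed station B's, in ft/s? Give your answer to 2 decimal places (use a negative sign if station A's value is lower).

station B: 16.1 mph = 23.6133 ft/s.
Difference: 19.9000 − 23.6133 = -3.71 ft/s.

-3.71 ft/s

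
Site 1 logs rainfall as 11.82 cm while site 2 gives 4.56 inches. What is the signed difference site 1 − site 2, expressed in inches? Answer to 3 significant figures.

site 1: 11.82 cm = 4.653543 in.
Difference: 4.653543 − 4.560000 = 0.0935 in.

0.0935 in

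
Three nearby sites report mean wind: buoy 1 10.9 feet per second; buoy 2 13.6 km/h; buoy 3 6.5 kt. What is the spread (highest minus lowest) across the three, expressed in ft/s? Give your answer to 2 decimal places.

1.49 ft/s

buoy 2: 13.6 km/h = 12.3943 ft/s.
buoy 3: 6.5 kt = 10.9708 ft/s.
Spread: 12.3943 − 10.9000 = 1.49 ft/s.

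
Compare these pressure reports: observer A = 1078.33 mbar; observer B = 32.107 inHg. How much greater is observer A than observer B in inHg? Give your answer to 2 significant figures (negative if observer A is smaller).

-0.26 inHg

observer A: 1078.33 mb = 31.8431 inHg.
Difference: 31.8431 − 32.1070 = -0.26 inHg.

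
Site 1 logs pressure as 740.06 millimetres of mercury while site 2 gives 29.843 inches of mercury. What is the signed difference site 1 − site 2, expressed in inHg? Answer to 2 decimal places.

-0.71 inHg

site 1: 740.06 mmHg = 29.1362 inHg.
Difference: 29.1362 − 29.8430 = -0.71 inHg.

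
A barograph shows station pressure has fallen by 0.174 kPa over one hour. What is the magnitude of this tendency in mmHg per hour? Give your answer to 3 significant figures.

0.174 kPa / 1 h × 7.50062 mmHg/kPa = 1.31 mmHg/h.

1.31 mmHg per hour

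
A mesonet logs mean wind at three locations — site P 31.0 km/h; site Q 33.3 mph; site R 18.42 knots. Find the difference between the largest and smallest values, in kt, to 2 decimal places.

site P: 31.0 km/h = 16.7387 kt.
site Q: 33.3 mph = 28.9369 kt.
Spread: 28.9369 − 16.7387 = 12.20 kt.

12.20 kt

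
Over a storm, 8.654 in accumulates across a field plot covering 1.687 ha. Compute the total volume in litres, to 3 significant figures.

Depth: 8.654 in × 25.4 = 219.8116 mm.
Area: 1.687 ha = 16870 m².
1 mm over 1 m² is 1 L, so volume = 219.8116 × 16870 = 3708221.7 L ≈ 3710000 L.

3710000 litres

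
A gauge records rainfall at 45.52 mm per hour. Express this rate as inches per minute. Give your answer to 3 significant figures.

0.0299 in/minute

45.52 mm/hour × 0.0393701 in/mm × 0.0166667 hour/minute = 0.0299 in/minute.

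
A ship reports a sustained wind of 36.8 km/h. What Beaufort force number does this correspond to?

Beaufort force 5

36.8 km/h = 10.2 m/s, which is Beaufort 5 (fresh breeze, 8.0–10.7 m/s).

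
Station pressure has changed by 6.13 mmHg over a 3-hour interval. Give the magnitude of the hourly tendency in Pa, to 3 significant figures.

272 Pa per hour

6.13 mmHg / 3 h × 133.322 Pa/mmHg = 272 Pa/h.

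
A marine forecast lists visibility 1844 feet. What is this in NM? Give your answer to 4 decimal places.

1 ft = 0.000164579 nmi, so 1844 × 0.000164579 = 0.3035 nmi.

0.3035 nmi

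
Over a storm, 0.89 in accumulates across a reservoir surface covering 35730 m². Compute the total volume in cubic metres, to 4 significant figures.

Depth: 0.89 in × 25.4 = 22.606 mm.
1 mm over 1 m² is 1 L, so volume = 22.606 × 35730 = 807712.38 L = 807.7 m³.

807.7 cubic metres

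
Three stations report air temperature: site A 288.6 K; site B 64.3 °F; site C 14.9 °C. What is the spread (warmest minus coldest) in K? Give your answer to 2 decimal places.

site A: 288.6 K = 15.450 °C.
site B: 64.3 °F = 17.944 °C.
Spread: 17.944 − 14.900 = 3.044 °C.

3.04 K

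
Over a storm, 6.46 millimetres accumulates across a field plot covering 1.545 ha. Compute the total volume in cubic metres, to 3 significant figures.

99.8 cubic metres

Area: 1.545 ha = 15450 m².
1 mm over 1 m² is 1 L, so volume = 6.46 × 15450 = 99807 L = 99.8 m³.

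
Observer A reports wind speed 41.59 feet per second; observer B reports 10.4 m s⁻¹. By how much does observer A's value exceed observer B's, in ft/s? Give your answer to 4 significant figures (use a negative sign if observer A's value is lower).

7.469 ft/s

observer B: 10.4 m/s = 34.12073 ft/s.
Difference: 41.59000 − 34.12073 = 7.469 ft/s.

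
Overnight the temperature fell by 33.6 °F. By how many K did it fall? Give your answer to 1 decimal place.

18.7 K

A change of 1 °C equals a change of 1.8 °F: ΔK = 33.6 × 0.5556 = 18.7 K.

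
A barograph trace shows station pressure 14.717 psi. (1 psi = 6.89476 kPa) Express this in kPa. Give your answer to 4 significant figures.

1 psi = 6.89476 kPa, so 14.717 × 6.89476 = 101.5 kPa.

101.5 kPa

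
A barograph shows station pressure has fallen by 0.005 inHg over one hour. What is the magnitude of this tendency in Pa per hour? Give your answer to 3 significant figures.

0.005 inHg / 1 h × 3386.39 Pa/inHg = 16.9 Pa/h.

16.9 Pa per hour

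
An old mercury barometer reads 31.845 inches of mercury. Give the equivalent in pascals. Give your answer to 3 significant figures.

108000 Pa

1 inHg = 3386.39 Pa, so 31.845 × 3386.39 = 108000 Pa.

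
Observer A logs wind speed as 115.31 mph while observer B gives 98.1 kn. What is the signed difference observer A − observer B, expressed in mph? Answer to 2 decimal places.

observer B: 98.1 kt = 112.8915 mph.
Difference: 115.3100 − 112.8915 = 2.42 mph.

2.42 mph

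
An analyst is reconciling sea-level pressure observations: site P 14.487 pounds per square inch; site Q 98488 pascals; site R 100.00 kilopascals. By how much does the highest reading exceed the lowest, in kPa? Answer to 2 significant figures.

1.5 kPa

site P: 14.487 psi = 99.884 kPa.
site Q: 98488 Pa = 98.488 kPa.
Spread: 100.000 − 98.488 = 1.5 kPa.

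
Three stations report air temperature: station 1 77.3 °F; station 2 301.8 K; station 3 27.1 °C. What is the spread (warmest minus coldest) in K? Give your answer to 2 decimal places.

3.48 K

station 1: 77.3 °F = 25.167 °C.
station 2: 301.8 K = 28.650 °C.
Spread: 28.650 − 25.167 = 3.483 °C.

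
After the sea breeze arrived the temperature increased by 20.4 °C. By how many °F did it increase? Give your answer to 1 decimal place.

A change of 1 °C equals a change of 1.8 °F: Δ°F = 20.4 × 1.8 = 36.7 °F.

36.7 °F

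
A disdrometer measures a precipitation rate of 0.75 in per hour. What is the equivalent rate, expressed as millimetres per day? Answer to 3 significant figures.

457 mm/day

0.75 in/hour × 25.4 mm/in × 24 hour/day = 457 mm/day.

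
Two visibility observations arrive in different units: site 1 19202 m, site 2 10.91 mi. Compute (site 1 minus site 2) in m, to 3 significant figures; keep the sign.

site 2: 10.91 SM = 17557.94 m.
Difference: 19202.00 − 17557.94 = 1640 m.

1640 m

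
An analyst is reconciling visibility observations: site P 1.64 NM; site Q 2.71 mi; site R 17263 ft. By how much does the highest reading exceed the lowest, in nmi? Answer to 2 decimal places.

site Q: 2.71 SM = 2.3549 nmi.
site R: 17263 ft = 2.8411 nmi.
Spread: 2.8411 − 1.6400 = 1.20 nmi.

1.20 nmi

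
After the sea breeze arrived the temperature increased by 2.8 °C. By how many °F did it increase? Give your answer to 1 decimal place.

For a temperature change the 32° offset cancels: Δ°F = 2.8 × 1.8 = 5.0 °F.

5.0 °F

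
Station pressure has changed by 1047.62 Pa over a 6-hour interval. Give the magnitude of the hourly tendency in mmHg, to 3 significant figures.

1.31 mmHg per hour

1047.62 Pa / 6 h × 0.00750062 mmHg/Pa = 1.31 mmHg/h.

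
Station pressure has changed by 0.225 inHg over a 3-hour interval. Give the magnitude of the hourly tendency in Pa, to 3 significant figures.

0.225 inHg / 3 h × 3386.39 Pa/inHg = 254 Pa/h.

254 Pa per hour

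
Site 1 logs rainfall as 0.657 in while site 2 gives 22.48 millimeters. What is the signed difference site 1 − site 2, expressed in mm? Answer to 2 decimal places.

site 1: 0.657 in = 16.6878 mm.
Difference: 16.6878 − 22.4800 = -5.79 mm.

-5.79 mm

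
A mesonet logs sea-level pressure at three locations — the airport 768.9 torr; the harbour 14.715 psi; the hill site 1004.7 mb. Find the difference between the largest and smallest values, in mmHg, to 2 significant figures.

the harbour: 14.715 psi = 760.99 mmHg.
the hill site: 1004.7 mb = 753.59 mmHg.
Spread: 768.90 − 753.59 = 15 mmHg.

15 mmHg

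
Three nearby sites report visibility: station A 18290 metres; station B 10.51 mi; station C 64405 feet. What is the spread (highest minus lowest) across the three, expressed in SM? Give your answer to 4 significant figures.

1.688 SM

station A: 18290 m = 11.36488 SM.
station C: 64405 ft = 12.19792 SM.
Spread: 12.19792 − 10.51000 = 1.688 SM.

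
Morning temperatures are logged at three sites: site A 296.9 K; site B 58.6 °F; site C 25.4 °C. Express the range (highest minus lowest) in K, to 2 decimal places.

10.62 K

site A: 296.9 K = 23.750 °C.
site B: 58.6 °F = 14.778 °C.
Spread: 25.400 − 14.778 = 10.622 °C.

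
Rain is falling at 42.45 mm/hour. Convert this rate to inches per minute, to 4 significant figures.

0.02785 in/minute

42.45 mm/hour × 0.0393701 in/mm × 0.0166667 hour/minute = 0.02785 in/minute.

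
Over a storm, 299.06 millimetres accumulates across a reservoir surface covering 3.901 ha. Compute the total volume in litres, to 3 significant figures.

Area: 3.901 ha = 39010 m².
1 mm over 1 m² is 1 L, so volume = 299.06 × 39010 = 11666331 L ≈ 11700000 L.

11700000 litres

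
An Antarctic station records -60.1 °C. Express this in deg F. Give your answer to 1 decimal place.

-76.2 °F

°F = °C × 9/5 + 32 = -60.1 × 1.8 + 32 = -76.2 °F.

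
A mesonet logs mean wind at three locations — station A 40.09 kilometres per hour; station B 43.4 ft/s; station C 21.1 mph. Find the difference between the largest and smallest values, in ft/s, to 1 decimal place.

station A: 40.09 km/h = 36.536 ft/s.
station C: 21.1 mph = 30.947 ft/s.
Spread: 43.400 − 30.947 = 12.5 ft/s.

12.5 ft/s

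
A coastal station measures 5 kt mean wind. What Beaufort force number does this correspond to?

5 kt lies in the Beaufort 2 band (light breeze, 4–6 kt).

Beaufort force 2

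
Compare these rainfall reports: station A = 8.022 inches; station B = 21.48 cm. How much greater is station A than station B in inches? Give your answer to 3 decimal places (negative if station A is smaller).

-0.435 in

station B: 21.48 cm = 8.45669 in.
Difference: 8.02200 − 8.45669 = -0.435 in.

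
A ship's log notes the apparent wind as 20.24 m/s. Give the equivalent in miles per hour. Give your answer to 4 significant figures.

1 m/s = 2.23694 mph, so 20.24 × 2.23694 = 45.28 mph.

45.28 mph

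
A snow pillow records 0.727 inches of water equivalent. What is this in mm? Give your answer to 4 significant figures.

1 in = 25.4 mm, so 0.727 × 25.4 = 18.47 mm.

18.47 mm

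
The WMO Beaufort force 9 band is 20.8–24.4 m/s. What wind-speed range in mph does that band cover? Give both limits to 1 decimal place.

46.5 to 54.6 mph

20.8–24.4 m/s × 2.237 = 46.5–54.6 mph.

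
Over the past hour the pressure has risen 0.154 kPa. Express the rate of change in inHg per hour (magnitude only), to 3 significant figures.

0.0455 inHg per hour

0.154 kPa / 1 h × 0.2953 inHg/kPa = 0.0455 inHg/h.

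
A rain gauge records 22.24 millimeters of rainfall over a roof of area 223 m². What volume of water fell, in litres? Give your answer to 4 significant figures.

4960 litres

1 mm over 1 m² is 1 L, so volume = 22.24 × 223 = 4959.52 L ≈ 4960 L.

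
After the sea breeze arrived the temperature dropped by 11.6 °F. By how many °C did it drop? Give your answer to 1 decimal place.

Converting a difference, only the 9/5 scale factor applies: Δ°C = 11.6 × 0.5556 = 6.4 °C.

6.4 °C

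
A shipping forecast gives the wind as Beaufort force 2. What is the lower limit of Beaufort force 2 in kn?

4 kt

Beaufort 2 (light breeze) spans 4–6 knots.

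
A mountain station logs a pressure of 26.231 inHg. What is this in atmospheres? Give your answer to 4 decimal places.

0.8767 atm

1 inHg = 0.0334211 atm, so 26.231 × 0.0334211 = 0.8767 atm.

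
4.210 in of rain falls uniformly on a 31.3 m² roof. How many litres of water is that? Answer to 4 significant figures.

Depth: 4.210 in × 25.4 = 106.934 mm.
1 mm over 1 m² is 1 L, so volume = 106.934 × 31.3 = 3347.0342 L ≈ 3347 L.

3347 litres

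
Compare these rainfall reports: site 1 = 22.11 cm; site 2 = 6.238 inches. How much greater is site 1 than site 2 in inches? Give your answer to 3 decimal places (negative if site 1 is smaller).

site 1: 22.11 cm = 8.70472 in.
Difference: 8.70472 − 6.23800 = 2.467 in.

2.467 in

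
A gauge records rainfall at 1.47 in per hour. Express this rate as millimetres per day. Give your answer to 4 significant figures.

1.47 in/hour × 25.4 mm/in × 24 hour/day = 896.1 mm/day.

896.1 mm/day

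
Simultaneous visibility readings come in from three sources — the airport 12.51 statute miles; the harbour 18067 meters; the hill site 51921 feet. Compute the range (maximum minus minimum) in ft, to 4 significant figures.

the airport: 12.51 SM = 66052.80 ft.
the harbour: 18067 m = 59274.93 ft.
Spread: 66052.80 − 51921.00 = 14130 ft.

14130 ft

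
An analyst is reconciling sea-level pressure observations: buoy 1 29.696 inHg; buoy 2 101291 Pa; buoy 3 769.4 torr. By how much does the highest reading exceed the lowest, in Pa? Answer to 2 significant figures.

2000 Pa

buoy 1: 29.696 inHg = 100562.21 Pa.
buoy 3: 769.4 mmHg = 102578.24 Pa.
Spread: 102578.24 − 100562.21 = 2000 Pa.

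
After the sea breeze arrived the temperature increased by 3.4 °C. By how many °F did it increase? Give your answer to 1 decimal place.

Converting a difference, only the 9/5 scale factor applies: Δ°F = 3.4 × 1.8 = 6.1 °F.

6.1 °F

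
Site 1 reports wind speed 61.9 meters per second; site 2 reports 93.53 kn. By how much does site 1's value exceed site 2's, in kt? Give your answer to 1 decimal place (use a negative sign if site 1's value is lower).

site 1: 61.9 m/s = 120.324 kt.
Difference: 120.324 − 93.530 = 26.8 kt.

26.8 kt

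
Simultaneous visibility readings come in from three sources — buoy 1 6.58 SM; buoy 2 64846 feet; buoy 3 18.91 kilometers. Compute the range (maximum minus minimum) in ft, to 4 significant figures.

30100 ft

buoy 1: 6.58 SM = 34742.40 ft.
buoy 3: 18.91 km = 62040.68 ft.
Spread: 64846.00 − 34742.40 = 30100 ft.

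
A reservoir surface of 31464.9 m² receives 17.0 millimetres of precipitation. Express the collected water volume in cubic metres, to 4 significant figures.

534.9 cubic metres

1 mm over 1 m² is 1 L, so volume = 17 × 31464.9 = 534903.3 L = 534.9 m³.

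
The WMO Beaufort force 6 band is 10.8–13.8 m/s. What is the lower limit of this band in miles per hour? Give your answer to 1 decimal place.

24.2 mph

10.8–13.8 m/s × 2.237 = 24.2–30.9 mph.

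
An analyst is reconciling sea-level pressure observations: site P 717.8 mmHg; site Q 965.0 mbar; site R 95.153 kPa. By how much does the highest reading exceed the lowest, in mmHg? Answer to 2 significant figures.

10 mmHg

site Q: 965.0 mb = 723.81 mmHg.
site R: 95.153 kPa = 713.71 mmHg.
Spread: 723.81 − 713.71 = 10 mmHg.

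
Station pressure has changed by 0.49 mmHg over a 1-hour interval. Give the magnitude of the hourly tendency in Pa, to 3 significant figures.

0.49 mmHg / 1 h × 133.322 Pa/mmHg = 65.3 Pa/h.

65.3 Pa per hour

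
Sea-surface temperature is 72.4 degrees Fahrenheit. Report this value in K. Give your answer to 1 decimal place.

295.6 K

First to °C: 22.44 °C.
Then to K: 295.6 K.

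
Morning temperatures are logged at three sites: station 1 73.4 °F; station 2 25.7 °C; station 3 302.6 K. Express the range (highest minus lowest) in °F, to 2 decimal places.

11.61 °F

station 1: 73.4 °F = 23.000 °C.
station 3: 302.6 K = 29.450 °C.
Spread: 29.450 − 23.000 = 6.450 °C = 11.61 °F.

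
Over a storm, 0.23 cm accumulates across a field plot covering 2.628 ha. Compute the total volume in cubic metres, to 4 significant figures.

60.44 cubic metres

Depth: 0.23 cm × 10 = 2.3 mm.
Area: 2.628 ha = 26280 m².
1 mm over 1 m² is 1 L, so volume = 2.3 × 26280 = 60444 L = 60.44 m³.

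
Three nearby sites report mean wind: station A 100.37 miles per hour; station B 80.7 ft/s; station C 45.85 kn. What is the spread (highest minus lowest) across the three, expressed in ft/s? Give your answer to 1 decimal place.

69.8 ft/s

station A: 100.37 mph = 147.209 ft/s.
station C: 45.85 kt = 77.386 ft/s.
Spread: 147.209 − 77.386 = 69.8 ft/s.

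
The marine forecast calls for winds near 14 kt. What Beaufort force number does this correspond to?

14 kt lies in the Beaufort 4 band (moderate breeze, 11–16 kt).

Beaufort force 4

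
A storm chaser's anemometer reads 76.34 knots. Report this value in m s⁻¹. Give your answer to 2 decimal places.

1 kt = 0.514444 m/s, so 76.34 × 0.514444 = 39.27 m/s.

39.27 m/s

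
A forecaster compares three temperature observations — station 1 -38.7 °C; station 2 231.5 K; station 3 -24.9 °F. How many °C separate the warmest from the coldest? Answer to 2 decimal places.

station 2: 231.5 K = -41.650 °C.
station 3: -24.9 °F = -31.611 °C.
Spread: (-31.611) − (-41.650) = 10.039 °C.

10.04 °C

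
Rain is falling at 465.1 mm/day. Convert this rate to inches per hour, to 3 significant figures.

0.763 in/hour

465.1 mm/day × 0.0393701 in/mm × 0.0416667 day/hour = 0.763 in/hour.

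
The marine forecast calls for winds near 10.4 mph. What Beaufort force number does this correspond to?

Beaufort force 3

10.4 mph = 4.6 m/s, which is Beaufort 3 (gentle breeze, 3.4–5.4 m/s).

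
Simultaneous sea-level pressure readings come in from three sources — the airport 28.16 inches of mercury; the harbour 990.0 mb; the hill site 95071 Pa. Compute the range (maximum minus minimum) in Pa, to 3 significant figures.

the airport: 28.16 inHg = 95360.71 Pa.
the harbour: 990.0 mb = 99000.00 Pa.
Spread: 99000.00 − 95071.00 = 3930 Pa.

3930 Pa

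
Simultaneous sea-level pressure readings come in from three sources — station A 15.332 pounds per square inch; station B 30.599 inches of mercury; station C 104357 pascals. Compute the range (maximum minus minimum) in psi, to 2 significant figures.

station B: 30.599 inHg = 15.0288 psi.
station C: 104357 Pa = 15.1357 psi.
Spread: 15.3320 − 15.0288 = 0.30 psi.

0.30 psi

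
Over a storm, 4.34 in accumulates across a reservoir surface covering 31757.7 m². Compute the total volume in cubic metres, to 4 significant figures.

3501 cubic metres

Depth: 4.34 in × 25.4 = 110.236 mm.
1 mm over 1 m² is 1 L, so volume = 110.236 × 31757.7 = 3500841.8 L = 3501 m³.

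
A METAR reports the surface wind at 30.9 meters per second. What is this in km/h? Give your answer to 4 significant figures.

111.2 km/h

1 m/s = 3.6 km/h, so 30.9 × 3.6 = 111.2 km/h.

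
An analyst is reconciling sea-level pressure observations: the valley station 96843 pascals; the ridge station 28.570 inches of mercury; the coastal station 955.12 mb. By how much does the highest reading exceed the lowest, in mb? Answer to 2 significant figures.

13 mb

the valley station: 96843 Pa = 968.43 mb.
the ridge station: 28.570 inHg = 967.49 mb.
Spread: 968.43 − 955.12 = 13 mb.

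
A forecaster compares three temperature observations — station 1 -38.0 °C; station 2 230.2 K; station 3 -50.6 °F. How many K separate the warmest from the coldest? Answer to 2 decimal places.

7.89 K

station 2: 230.2 K = -42.950 °C.
station 3: -50.6 °F = -45.889 °C.
Spread: (-38.000) − (-45.889) = 7.889 °C.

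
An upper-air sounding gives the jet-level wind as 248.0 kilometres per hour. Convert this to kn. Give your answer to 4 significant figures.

133.9 kt

1 km/h = 0.539957 kt, so 248.0 × 0.539957 = 133.9 kt.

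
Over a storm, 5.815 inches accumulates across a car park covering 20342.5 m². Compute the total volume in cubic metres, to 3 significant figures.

3000 cubic metres

Depth: 5.815 in × 25.4 = 147.701 mm.
1 mm over 1 m² is 1 L, so volume = 147.701 × 20342.5 = 3004607.6 L = 3000 m³.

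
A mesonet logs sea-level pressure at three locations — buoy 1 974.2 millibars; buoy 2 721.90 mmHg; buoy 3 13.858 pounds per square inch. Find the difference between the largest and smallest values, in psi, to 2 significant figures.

0.27 psi

buoy 1: 974.2 mb = 14.1296 psi.
buoy 2: 721.90 mmHg = 13.9592 psi.
Spread: 14.1296 − 13.8580 = 0.27 psi.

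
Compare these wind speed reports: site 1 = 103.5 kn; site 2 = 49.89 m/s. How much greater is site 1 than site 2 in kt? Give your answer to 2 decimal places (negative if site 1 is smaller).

6.52 kt

site 2: 49.89 m/s = 96.9784 kt.
Difference: 103.5000 − 96.9784 = 6.52 kt.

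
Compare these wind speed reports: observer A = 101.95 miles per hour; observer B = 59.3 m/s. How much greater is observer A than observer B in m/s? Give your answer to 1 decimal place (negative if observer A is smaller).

-13.7 m/s

observer A: 101.95 mph = 45.576 m/s.
Difference: 45.576 − 59.300 = -13.7 m/s.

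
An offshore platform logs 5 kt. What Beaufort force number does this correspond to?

5 kt lies in the Beaufort 2 band (light breeze, 4–6 kt).

Beaufort force 2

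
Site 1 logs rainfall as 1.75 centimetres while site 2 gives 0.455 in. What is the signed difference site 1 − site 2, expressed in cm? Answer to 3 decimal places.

site 2: 0.455 in = 1.15570 cm.
Difference: 1.75000 − 1.15570 = 0.594 cm.

0.594 cm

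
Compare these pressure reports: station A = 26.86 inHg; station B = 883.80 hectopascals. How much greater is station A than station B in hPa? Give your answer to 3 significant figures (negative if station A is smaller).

25.8 hPa

station A: 26.86 inHg = 909.584 hPa.
Difference: 909.584 − 883.800 = 25.8 hPa.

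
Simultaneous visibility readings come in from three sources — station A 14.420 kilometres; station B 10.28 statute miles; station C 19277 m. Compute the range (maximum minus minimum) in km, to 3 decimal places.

4.857 km

station B: 10.28 SM = 16.54406 km.
station C: 19277 m = 19.27700 km.
Spread: 19.27700 − 14.42000 = 4.857 km.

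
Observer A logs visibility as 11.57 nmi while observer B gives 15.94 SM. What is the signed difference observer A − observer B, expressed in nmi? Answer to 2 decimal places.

observer B: 15.94 SM = 13.8515 nmi.
Difference: 11.5700 − 13.8515 = -2.28 nmi.

-2.28 nmi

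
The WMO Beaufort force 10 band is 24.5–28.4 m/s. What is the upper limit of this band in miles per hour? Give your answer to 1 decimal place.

24.5–28.4 m/s × 2.237 = 54.8–63.5 mph.

63.5 mph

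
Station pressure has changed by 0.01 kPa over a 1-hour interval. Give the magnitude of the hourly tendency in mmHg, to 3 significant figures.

0.0750 mmHg per hour

0.01 kPa / 1 h × 7.50062 mmHg/kPa = 0.0750 mmHg/h.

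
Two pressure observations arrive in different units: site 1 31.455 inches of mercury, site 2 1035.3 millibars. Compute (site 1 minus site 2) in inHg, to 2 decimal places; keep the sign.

0.88 inHg

site 2: 1035.3 mb = 30.5724 inHg.
Difference: 31.4550 − 30.5724 = 0.88 inHg.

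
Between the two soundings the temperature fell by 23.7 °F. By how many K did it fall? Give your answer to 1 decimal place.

A change of 1 °C equals a change of 1.8 °F: ΔK = 23.7 × 0.5556 = 13.2 K.

13.2 K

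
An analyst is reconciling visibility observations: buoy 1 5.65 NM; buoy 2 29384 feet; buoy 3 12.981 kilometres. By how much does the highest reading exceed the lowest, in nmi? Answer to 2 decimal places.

buoy 2: 29384 ft = 4.8360 nmi.
buoy 3: 12.981 km = 7.0092 nmi.
Spread: 7.0092 − 4.8360 = 2.17 nmi.

2.17 nmi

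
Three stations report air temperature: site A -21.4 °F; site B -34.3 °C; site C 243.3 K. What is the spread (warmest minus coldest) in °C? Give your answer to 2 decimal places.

site A: -21.4 °F = -29.667 °C.
site C: 243.3 K = -29.850 °C.
Spread: (-29.667) − (-34.300) = 4.633 °C.

4.63 °C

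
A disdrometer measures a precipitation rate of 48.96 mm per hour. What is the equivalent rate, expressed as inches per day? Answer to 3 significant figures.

48.96 mm/hour × 0.0393701 in/mm × 24 hour/day = 46.3 in/day.

46.3 in/day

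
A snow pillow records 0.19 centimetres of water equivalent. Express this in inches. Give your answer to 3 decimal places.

0.075 in

1 cm = 0.393701 in, so 0.19 × 0.393701 = 0.075 in.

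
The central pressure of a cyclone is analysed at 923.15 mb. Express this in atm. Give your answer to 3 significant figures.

0.911 atm

1 mb = 0.000986923 atm, so 923.15 × 0.000986923 = 0.911 atm.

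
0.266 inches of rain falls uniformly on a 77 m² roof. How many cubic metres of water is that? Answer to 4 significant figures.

Depth: 0.266 in × 25.4 = 6.7564 mm.
1 mm over 1 m² is 1 L, so volume = 6.7564 × 77 = 520.2428 L = 0.5202 m³.

0.5202 cubic metres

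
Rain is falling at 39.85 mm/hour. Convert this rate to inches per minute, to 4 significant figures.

0.02615 in/minute

39.85 mm/hour × 0.0393701 in/mm × 0.0166667 hour/minute = 0.02615 in/minute.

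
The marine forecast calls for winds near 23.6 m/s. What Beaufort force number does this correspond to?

23.6 m/s lies in the Beaufort 9 band (strong gale, 20.8–24.4 m/s).

Beaufort force 9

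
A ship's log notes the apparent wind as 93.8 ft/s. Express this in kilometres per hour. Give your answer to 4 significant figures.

1 ft/s = 1.09728 km/h, so 93.8 × 1.09728 = 102.9 km/h.

102.9 km/h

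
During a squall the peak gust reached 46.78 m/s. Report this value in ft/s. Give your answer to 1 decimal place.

1 m/s = 3.28084 ft/s, so 46.78 × 3.28084 = 153.5 ft/s.

153.5 ft/s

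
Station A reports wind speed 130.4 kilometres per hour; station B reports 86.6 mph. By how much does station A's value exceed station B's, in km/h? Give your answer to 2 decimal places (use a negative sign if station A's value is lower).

-8.97 km/h

station B: 86.6 mph = 139.3692 km/h.
Difference: 130.4000 − 139.3692 = -8.97 km/h.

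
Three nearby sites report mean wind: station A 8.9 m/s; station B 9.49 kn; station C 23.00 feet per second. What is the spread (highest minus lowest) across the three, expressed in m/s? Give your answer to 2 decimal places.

station B: 9.49 kt = 4.8821 m/s.
station C: 23.00 ft/s = 7.0104 m/s.
Spread: 8.9000 − 4.8821 = 4.02 m/s.

4.02 m/s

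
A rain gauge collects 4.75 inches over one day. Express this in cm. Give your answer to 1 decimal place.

1 in = 2.54 cm, so 4.75 × 2.54 = 12.1 cm.

12.1 cm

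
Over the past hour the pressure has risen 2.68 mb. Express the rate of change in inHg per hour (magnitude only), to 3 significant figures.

2.68 mb / 1 h × 0.02953 inHg/mb = 0.0791 inHg/h.

0.0791 inHg per hour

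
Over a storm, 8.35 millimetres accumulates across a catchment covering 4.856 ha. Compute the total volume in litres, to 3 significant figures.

Area: 4.856 ha = 48560 m².
1 mm over 1 m² is 1 L, so volume = 8.35 × 48560 = 405476 L ≈ 405000 L.

405000 litres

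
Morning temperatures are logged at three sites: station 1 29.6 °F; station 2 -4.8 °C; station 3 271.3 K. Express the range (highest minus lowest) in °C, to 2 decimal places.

station 1: 29.6 °F = -1.333 °C.
station 3: 271.3 K = -1.850 °C.
Spread: (-1.333) − (-4.800) = 3.467 °C.

3.47 °C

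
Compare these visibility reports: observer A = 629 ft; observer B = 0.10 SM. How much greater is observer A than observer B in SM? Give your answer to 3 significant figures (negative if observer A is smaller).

observer A: 629 ft = 0.119129 SM.
Difference: 0.119129 − 0.100000 = 0.0191 SM.

0.0191 SM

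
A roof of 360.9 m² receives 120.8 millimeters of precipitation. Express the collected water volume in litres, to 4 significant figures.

1 mm over 1 m² is 1 L, so volume = 120.8 × 360.9 = 43596.72 L ≈ 43600 L.

43600 litres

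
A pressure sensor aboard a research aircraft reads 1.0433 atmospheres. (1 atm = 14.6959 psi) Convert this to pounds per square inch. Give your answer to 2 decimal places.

15.33 psi

1 atm = 14.6959 psi, so 1.0433 × 14.6959 = 15.33 psi.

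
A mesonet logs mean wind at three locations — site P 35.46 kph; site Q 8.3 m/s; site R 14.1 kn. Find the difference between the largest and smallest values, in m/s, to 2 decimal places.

2.60 m/s

site P: 35.46 km/h = 9.8500 m/s.
site R: 14.1 kt = 7.2537 m/s.
Spread: 9.8500 − 7.2537 = 2.60 m/s.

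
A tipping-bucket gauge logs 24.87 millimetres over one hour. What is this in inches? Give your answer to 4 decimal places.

0.9791 in

1 mm = 0.0393701 in, so 24.87 × 0.0393701 = 0.9791 in.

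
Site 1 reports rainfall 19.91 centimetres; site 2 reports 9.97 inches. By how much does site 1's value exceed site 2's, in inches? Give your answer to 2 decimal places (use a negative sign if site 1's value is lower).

site 1: 19.91 cm = 7.8386 in.
Difference: 7.8386 − 9.9700 = -2.13 in.

-2.13 in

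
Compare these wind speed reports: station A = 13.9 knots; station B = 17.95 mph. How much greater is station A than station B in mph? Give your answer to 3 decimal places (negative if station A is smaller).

-1.954 mph

station A: 13.9 kt = 15.99583 mph.
Difference: 15.99583 − 17.95000 = -1.954 mph.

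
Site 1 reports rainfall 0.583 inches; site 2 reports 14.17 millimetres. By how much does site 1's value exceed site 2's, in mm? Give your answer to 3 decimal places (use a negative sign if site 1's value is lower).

0.638 mm

site 1: 0.583 in = 14.80820 mm.
Difference: 14.80820 − 14.17000 = 0.638 mm.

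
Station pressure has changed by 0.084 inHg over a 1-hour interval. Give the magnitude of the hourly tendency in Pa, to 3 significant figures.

0.084 inHg / 1 h × 3386.39 Pa/inHg = 284 Pa/h.

284 Pa per hour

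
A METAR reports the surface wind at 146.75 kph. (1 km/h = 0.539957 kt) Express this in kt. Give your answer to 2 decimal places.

79.24 kt

1 km/h = 0.539957 kt, so 146.75 × 0.539957 = 79.24 kt.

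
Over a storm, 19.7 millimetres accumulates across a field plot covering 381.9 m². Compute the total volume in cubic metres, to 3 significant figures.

1 mm over 1 m² is 1 L, so volume = 19.7 × 381.9 = 7523.43 L = 7.52 m³.

7.52 cubic metres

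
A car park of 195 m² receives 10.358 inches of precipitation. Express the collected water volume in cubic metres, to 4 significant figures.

51.30 cubic metres

Depth: 10.358 in × 25.4 = 263.0932 mm.
1 mm over 1 m² is 1 L, so volume = 263.0932 × 195 = 51303.174 L = 51.30 m³.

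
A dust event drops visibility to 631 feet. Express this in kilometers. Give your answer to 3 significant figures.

1 ft = 0.0003048 km, so 631 × 0.0003048 = 0.192 km.

0.192 km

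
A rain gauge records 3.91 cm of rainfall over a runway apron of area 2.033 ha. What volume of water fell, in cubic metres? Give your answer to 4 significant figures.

Depth: 3.91 cm × 10 = 39.1 mm.
Area: 2.033 ha = 20330 m².
1 mm over 1 m² is 1 L, so volume = 39.1 × 20330 = 794903 L = 794.9 m³.

794.9 cubic metres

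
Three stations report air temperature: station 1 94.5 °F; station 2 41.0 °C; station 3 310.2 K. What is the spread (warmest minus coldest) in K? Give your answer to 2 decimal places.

6.28 K

station 1: 94.5 °F = 34.722 °C.
station 3: 310.2 K = 37.050 °C.
Spread: 41.000 − 34.722 = 6.278 °C.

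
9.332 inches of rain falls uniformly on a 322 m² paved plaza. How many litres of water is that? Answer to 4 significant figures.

76320 litres

Depth: 9.332 in × 25.4 = 237.0328 mm.
1 mm over 1 m² is 1 L, so volume = 237.0328 × 322 = 76324.562 L ≈ 76320 L.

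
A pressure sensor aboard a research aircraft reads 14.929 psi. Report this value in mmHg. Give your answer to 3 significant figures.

772 mmHg

1 psi = 51.7149 mmHg, so 14.929 × 51.7149 = 772 mmHg.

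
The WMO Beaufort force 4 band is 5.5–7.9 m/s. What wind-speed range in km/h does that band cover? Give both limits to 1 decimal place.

5.5–7.9 m/s × 3.6 = 19.8–28.4 km/h.

19.8 to 28.4 km/h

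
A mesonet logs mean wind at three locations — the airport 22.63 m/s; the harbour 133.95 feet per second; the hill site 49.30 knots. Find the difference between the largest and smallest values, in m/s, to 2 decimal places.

the harbour: 133.95 ft/s = 40.8280 m/s.
the hill site: 49.30 kt = 25.3621 m/s.
Spread: 40.8280 − 22.6300 = 18.20 m/s.

18.20 m/s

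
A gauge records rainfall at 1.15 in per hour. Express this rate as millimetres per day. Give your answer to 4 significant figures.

1.15 in/hour × 25.4 mm/in × 24 hour/day = 701.0 mm/day.

701.0 mm/day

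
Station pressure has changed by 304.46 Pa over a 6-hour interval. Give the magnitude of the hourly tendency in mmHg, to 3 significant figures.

304.46 Pa / 6 h × 0.00750062 mmHg/Pa = 0.381 mmHg/h.

0.381 mmHg per hour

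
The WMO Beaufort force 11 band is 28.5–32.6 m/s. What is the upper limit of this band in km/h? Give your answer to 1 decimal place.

117.4 km/h

28.5–32.6 m/s × 3.6 = 102.6–117.4 km/h.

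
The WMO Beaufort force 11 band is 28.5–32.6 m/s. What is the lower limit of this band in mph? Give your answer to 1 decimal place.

28.5–32.6 m/s × 2.237 = 63.8–72.9 mph.

63.8 mph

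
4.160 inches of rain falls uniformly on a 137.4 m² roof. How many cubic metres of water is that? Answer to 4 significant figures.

14.52 cubic metres

Depth: 4.160 in × 25.4 = 105.664 mm.
1 mm over 1 m² is 1 L, so volume = 105.664 × 137.4 = 14518.234 L = 14.52 m³.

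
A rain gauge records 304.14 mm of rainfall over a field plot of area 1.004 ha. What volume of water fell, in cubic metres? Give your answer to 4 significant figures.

3054 cubic metres

Area: 1.004 ha = 10040 m².
1 mm over 1 m² is 1 L, so volume = 304.14 × 10040 = 3053565.6 L = 3054 m³.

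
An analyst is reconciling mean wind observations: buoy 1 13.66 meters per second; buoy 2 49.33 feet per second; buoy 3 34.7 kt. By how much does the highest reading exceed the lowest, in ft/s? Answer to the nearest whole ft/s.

buoy 1: 13.66 m/s = 44.82 ft/s.
buoy 3: 34.7 kt = 58.57 ft/s.
Spread: 58.57 − 44.82 = 14 ft/s.

14 ft/s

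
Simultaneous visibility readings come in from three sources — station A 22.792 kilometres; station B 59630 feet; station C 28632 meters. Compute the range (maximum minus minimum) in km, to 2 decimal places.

10.46 km

station B: 59630 ft = 18.1752 km.
station C: 28632 m = 28.6320 km.
Spread: 28.6320 − 18.1752 = 10.46 km.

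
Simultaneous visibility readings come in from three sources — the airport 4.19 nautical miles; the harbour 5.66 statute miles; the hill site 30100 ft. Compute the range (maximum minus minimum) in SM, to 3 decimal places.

the airport: 4.19 nmi = 4.82177 SM.
the hill site: 30100 ft = 5.70076 SM.
Spread: 5.70076 − 4.82177 = 0.879 SM.

0.879 SM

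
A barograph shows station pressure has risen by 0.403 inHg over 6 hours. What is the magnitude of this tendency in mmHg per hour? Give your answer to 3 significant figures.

0.403 inHg / 6 h × 25.4 mmHg/inHg = 1.71 mmHg/h.

1.71 mmHg per hour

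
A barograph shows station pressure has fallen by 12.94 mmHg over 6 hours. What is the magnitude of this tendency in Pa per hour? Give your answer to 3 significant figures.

288 Pa per hour

12.94 mmHg / 6 h × 133.322 Pa/mmHg = 288 Pa/h.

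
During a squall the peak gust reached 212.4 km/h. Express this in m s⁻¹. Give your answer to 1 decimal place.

1 km/h = 0.277778 m/s, so 212.4 × 0.277778 = 59.0 m/s.

59.0 m/s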